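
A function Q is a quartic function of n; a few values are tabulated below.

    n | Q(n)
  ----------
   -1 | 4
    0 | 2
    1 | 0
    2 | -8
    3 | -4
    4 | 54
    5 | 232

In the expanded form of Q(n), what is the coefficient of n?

1

Write Q(n) = an^4 + bn³ + cn² + dn + e; the 7 given values yield a linear system in the 5 coefficients.
Solving, Q(n) = n^4 - 3n³ - n² + n + 2.
The coefficient of n is 1.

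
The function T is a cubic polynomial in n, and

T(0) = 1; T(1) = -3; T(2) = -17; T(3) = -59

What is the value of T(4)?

Write T(n) = an³ + bn² + cn + d; the 4 given values yield a linear system in the 4 coefficients.
Solving, T(n) = -3n³ + 4n² - 5n + 1.
Then T(4) = -147.

-147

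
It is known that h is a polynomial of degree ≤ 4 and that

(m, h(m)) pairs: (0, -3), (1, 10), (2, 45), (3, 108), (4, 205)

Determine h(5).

First differences: 13, 35, 63, 97. Second differences: 22, 28, 34. Third differences: 6, 6.
Level-3 differences are constant, so h has degree 3.
Fitting a degree-3 polynomial gives h(m) = m³ + 8m² + 4m - 3.
Then h(5) = 342.

342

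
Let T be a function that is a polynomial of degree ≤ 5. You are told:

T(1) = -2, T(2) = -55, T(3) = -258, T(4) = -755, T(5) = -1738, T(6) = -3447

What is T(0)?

-3

First differences: -53, -203, -497, -983, -1709. Second differences: -150, -294, -486, -726. Third differences: -144, -192, -240. Fourth differences: -48, -48.
Level-4 differences are constant, so T has degree 4.
Fitting a degree-4 polynomial gives T(k) = -2k^4 - 4k³ - k² + 8k - 3.
Then T(0) = -3.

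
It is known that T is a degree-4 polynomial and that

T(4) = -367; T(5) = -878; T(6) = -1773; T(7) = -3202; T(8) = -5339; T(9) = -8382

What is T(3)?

Write T(t) = at^4 + bt³ + ct² + dt + e; the 6 given values yield a linear system in the 5 coefficients.
Solving, T(t) = -t^4 - 3t³ + 4t² + 5t - 3.
Then T(3) = -114.

-114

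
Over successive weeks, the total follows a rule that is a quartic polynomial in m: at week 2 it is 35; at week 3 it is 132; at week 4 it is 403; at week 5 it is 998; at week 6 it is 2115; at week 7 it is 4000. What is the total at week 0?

Write the value at m as g(m).
First differences: 97, 271, 595, 1117, 1885. Second differences: 174, 324, 522, 768. Third differences: 150, 198, 246. Fourth differences: 48, 48.
Level-4 differences are constant, so g has degree 4.
Fitting a degree-4 polynomial gives g(m) = 2m^4 - 3m³ + 4m² + 4m + 3.
Then g(0) = 3.

3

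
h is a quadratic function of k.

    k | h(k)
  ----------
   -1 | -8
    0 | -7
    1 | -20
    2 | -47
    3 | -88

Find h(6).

First differences: 1, -13, -27, -41. Second differences: -14, -14, -14.
Level-2 differences are constant, so h has degree 2.
Fitting a degree-2 polynomial gives h(k) = -7k² - 6k - 7.
Then h(6) = -295.

-295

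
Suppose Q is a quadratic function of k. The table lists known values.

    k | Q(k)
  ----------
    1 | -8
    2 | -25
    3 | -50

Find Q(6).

-173

Write Q(k) = ak² + bk + c; the 3 given values yield a linear system in the 3 coefficients.
Solving, Q(k) = -4k² - 5k + 1.
Then Q(6) = -173.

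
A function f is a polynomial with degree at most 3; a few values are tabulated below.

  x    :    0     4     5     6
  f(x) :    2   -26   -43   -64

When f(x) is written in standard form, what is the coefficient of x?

Write f(x) = ax³ + bx² + cx + d; the 4 given values yield a linear system in the 4 coefficients.
Solving, the leading coefficient vanishes, and f(x) = -2x² + x + 2.
The coefficient of x is 1.

1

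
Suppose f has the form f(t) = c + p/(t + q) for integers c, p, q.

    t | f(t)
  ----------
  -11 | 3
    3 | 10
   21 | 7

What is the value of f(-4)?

-18

(f(t) − c)(t + q) = p for each data point; the three points give a linear system in c and q, then p follows.
Solving: c = 6, q = 3, p = 24, so f(t) = 6 + 24/(t + 3).
Then f(-4) = 6 + 24/(-1) = -18.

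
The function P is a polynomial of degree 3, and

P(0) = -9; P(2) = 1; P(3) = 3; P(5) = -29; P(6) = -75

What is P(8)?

-257

Write P(t) = at³ + bt² + ct + d; the 5 given values yield a linear system in the 4 coefficients.
Solving, P(t) = -t³ + 4t² + t - 9.
Then P(8) = -257.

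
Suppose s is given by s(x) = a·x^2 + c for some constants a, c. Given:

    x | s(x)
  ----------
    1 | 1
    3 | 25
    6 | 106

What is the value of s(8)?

190

From s(1) = 1 and s(3) = 25: 1a + c = 1 and 9a + c = 25.
Subtracting: 8a = 24, so a = 3; then c = 1 − 3·1 = -2.
So s(x) = 3x² − 2, and s(8) = 190.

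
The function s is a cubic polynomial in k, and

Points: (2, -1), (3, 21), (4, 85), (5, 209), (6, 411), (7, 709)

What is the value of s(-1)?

First differences: 22, 64, 124, 202, 298. Second differences: 42, 60, 78, 96. Third differences: 18, 18, 18.
Level-3 differences are constant, so s has degree 3.
Fitting a degree-3 polynomial gives s(k) = 3k³ - 6k² - 5k + 9.
Then s(-1) = 5.

5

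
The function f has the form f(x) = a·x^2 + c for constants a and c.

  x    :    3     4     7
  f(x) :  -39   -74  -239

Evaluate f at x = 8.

From f(3) = -39 and f(4) = -74: 9a + c = -39 and 16a + c = -74.
Subtracting: 7a = -35, so a = -5; then c = -39 − (-5)·9 = 6.
So f(x) = -5x² + 6, and f(8) = -314.

-314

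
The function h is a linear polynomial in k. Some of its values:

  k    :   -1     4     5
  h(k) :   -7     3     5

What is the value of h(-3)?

-11

Write h(k) = ak + b; the 3 given values yield a linear system in the 2 coefficients.
Solving, h(k) = 2k - 5.
Then h(-3) = -11.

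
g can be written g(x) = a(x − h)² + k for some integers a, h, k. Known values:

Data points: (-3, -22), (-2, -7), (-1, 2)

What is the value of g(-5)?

First differences 15, 9; second difference -6 = 2a, so a = -3.
Expanding, the x-coefficient is −2ah = 6h; matching it to the data gives h = 0, and then k = 5.
So g(x) = -3(x + 0)² + 5.
g(-5) = -3·(-5)² + 5 = -70.

-70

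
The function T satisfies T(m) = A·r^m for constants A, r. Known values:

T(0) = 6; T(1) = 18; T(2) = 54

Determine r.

Consecutive ratio: 18/6 = 3, and 54/18 = 3, so r = 3.
Then A·3^0 = 6 gives A = 6, and T(m) = 6·3^m.

3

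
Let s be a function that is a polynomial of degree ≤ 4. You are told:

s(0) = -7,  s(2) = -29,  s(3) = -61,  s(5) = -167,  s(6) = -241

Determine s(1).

-11

Write s(k) = ak^4 + bk³ + ck² + dk + e; the 5 given values yield a linear system in the 5 coefficients.
Solving, the top 2 coefficients vanish, and s(k) = -7k² + 3k - 7.
Then s(1) = -11.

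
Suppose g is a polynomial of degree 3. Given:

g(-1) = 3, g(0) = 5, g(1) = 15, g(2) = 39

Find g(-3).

Write g(x) = ax³ + bx² + cx + d; the 4 given values yield a linear system in the 4 coefficients.
Solving, g(x) = x³ + 4x² + 5x + 5.
Then g(-3) = -1.

-1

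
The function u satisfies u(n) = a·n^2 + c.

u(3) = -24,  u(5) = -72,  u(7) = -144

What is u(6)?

-105

From u(3) = -24 and u(5) = -72: 9a + c = -24 and 25a + c = -72.
Subtracting: 16a = -48, so a = -3; then c = -24 − (-3)·9 = 3.
So u(n) = -3n² + 3, and u(6) = -105.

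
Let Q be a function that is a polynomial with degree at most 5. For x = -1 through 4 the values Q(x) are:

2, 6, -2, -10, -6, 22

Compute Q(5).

First differences: 4, -8, -8, 4, 28. Second differences: -12, 0, 12, 24. Third differences: 12, 12, 12.
Level-3 differences are constant, so Q has degree 3.
Fitting a degree-3 polynomial gives Q(x) = 2x³ - 6x² - 4x + 6.
Then Q(5) = 86.

86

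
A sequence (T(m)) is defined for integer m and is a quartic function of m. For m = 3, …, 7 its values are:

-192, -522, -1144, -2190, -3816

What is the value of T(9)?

-9552

Write T(m) = am^4 + bm³ + cm² + dm + e; the 5 given values yield a linear system in the 5 coefficients.
Solving, T(m) = -m^4 - 4m³ - m² + 6.
Then T(9) = -9552.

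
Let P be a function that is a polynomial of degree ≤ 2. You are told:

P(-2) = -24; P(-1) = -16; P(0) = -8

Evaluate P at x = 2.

8

First differences: 8, 8.
Level-1 differences are constant, so P has degree 1.
Fitting a degree-1 polynomial gives P(x) = 8x - 8.
Then P(2) = 8.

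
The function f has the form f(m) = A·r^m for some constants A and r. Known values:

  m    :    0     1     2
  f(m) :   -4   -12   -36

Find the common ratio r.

Consecutive ratio: -12/(-4) = 3, and -36/(-12) = 3, so r = 3.
Then A·3^0 = -4 gives A = -4, and f(m) = -4·3^m.

3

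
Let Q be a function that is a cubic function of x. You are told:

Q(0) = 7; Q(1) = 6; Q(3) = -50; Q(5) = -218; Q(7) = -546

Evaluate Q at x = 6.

Write Q(x) = ax³ + bx² + cx + d; the 5 given values yield a linear system in the 4 coefficients.
Solving, Q(x) = -x³ - 5x² + 5x + 7.
Then Q(6) = -359.

-359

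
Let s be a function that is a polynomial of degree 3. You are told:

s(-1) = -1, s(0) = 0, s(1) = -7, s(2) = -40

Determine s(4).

-256

Write s(k) = ak³ + bk² + ck + d; the 4 given values yield a linear system in the 4 coefficients.
Solving, s(k) = -3k³ - 4k².
Then s(4) = -256.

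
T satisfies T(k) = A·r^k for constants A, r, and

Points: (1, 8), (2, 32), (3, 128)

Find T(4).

Consecutive ratio: 32/8 = 4, and 128/32 = 4, so r = 4.
Then A·4^1 = 8 gives A = 2, and T(k) = 2·4^k.
T(4) = 2·4^4 = 512.

512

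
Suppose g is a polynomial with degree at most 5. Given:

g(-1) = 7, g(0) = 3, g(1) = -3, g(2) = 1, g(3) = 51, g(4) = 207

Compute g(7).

2271

First differences: -4, -6, 4, 50, 156. Second differences: -2, 10, 46, 106. Third differences: 12, 36, 60. Fourth differences: 24, 24.
Level-4 differences are constant, so g has degree 4.
Fitting a degree-4 polynomial gives g(n) = n^4 - 2n² - 5n + 3.
Then g(7) = 2271.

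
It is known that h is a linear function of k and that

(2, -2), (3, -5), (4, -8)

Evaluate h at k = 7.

First differences: -3, -3.
Level-1 differences are constant, so h has degree 1.
Fitting a degree-1 polynomial gives h(k) = -3k + 4.
Then h(7) = -17.

-17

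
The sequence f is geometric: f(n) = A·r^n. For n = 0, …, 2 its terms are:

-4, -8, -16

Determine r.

2

Consecutive ratio: -8/(-4) = 2, and -16/(-8) = 2, so r = 2.
Then A·2^0 = -4 gives A = -4, and f(n) = -4·2^n.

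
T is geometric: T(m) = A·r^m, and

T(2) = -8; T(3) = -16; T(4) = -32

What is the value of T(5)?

-64

Consecutive ratio: -16/(-8) = 2, and -32/(-16) = 2, so r = 2.
Then A·2^2 = -8 gives A = -2, and T(m) = -2·2^m.
T(5) = -2·2^5 = -64.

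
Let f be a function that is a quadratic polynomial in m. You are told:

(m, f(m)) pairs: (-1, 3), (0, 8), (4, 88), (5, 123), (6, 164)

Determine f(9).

Write f(m) = am² + bm + c; the 5 given values yield a linear system in the 3 coefficients.
Solving, f(m) = 3m² + 8m + 8.
Then f(9) = 323.

323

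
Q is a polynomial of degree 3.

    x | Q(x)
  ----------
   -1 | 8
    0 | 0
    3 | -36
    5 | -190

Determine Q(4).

Write Q(x) = ax³ + bx² + cx + d; the 4 given values yield a linear system in the 4 coefficients.
Solving, Q(x) = -2x³ + 3x² - 3x.
Then Q(4) = -92.

-92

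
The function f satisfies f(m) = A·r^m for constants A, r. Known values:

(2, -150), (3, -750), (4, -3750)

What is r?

5

Consecutive ratio: -750/(-150) = 5, and -3750/(-750) = 5, so r = 5.
Then A·5^2 = -150 gives A = -6, and f(m) = -6·5^m.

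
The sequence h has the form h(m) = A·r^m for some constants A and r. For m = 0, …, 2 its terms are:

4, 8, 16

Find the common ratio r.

Consecutive ratio: 8/4 = 2, and 16/8 = 2, so r = 2.
Then A·2^0 = 4 gives A = 4, and h(m) = 4·2^m.

2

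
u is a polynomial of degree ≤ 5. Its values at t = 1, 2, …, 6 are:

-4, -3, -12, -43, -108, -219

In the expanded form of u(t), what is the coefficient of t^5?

0

Write u(t) = at^5 + bt^4 + ct³ + dt² + et + p; the 6 given values yield a linear system in the 6 coefficients.
Solving, the top 2 coefficients vanish, and u(t) = -2t³ + 7t² - 6t - 3.
The coefficient of t^5 is 0.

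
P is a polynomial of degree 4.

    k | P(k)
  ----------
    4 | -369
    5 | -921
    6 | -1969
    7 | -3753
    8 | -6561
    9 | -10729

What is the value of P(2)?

First differences: -552, -1048, -1784, -2808, -4168. Second differences: -496, -736, -1024, -1360. Third differences: -240, -288, -336. Fourth differences: -48, -48.
Level-4 differences are constant, so P has degree 4.
Fitting a degree-4 polynomial gives P(k) = -2k^4 + 4k³ - 6k² - 4k - 1.
Then P(2) = -33.

-33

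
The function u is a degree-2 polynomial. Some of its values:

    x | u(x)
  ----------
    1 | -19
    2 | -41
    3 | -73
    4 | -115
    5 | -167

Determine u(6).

First differences: -22, -32, -42, -52. Second differences: -10, -10, -10.
Level-2 differences are constant, so u has degree 2.
Fitting a degree-2 polynomial gives u(x) = -5x² - 7x - 7.
Then u(6) = -229.

-229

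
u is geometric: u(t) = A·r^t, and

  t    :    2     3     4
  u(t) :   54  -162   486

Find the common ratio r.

-3

Consecutive ratio: -162/54 = -3, and 486/(-162) = -3, so r = -3.
Then A·(-3)^2 = 54 gives A = 6, and u(t) = 6·(-3)^t.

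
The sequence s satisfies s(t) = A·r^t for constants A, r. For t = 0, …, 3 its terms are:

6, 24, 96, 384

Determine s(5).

6144

Consecutive ratio: 24/6 = 4, and 96/24 = 4, so r = 4.
Then A·4^0 = 6 gives A = 6, and s(t) = 6·4^t.
s(5) = 6·4^5 = 6144.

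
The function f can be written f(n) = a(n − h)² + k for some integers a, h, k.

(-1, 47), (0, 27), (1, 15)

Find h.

2

First differences -20, -12; second difference 8 = 2a, so a = 4.
Expanding, the n-coefficient is −2ah = -8h; matching it to the data gives h = 2, and then k = 11.
So f(n) = 4(n − 2)² + 11.
Hence h = 2.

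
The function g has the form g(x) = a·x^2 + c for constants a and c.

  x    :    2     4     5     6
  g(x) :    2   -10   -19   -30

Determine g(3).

From g(2) = 2 and g(4) = -10: 4a + c = 2 and 16a + c = -10.
Subtracting: 12a = -12, so a = -1; then c = 2 − (-1)·4 = 6.
So g(x) = -1x² + 6, and g(3) = -3.

-3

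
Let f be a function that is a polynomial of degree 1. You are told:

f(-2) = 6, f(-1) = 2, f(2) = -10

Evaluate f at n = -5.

18

Write f(n) = an + b; the 3 given values yield a linear system in the 2 coefficients.
Solving, f(n) = -4n - 2.
Then f(-5) = 18.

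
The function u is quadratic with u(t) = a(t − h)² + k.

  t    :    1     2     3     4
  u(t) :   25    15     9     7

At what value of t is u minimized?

First differences -10, -6, -2; second difference 4 = 2a, so a = 2.
Expanding, the t-coefficient is −2ah = -4h; matching it to the data gives h = 4, and then k = 7.
So u(t) = 2(t − 4)² + 7.
Hence h = 4.

4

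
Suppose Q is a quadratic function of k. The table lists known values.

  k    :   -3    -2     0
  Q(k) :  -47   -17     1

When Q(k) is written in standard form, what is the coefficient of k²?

-7

Write Q(k) = ak² + bk + c; the 3 given values yield a linear system in the 3 coefficients.
Solving, Q(k) = -7k² - 5k + 1.
The coefficient of k² is -7.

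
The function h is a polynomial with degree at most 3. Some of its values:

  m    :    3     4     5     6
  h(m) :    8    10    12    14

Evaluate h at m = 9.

20

First differences: 2, 2, 2.
Level-1 differences are constant, so h has degree 1.
Fitting a degree-1 polynomial gives h(m) = 2m + 2.
Then h(9) = 20.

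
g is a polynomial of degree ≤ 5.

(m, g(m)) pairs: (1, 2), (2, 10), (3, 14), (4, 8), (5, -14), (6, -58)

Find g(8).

-236

First differences: 8, 4, -6, -22, -44. Second differences: -4, -10, -16, -22. Third differences: -6, -6, -6.
Level-3 differences are constant, so g has degree 3.
Fitting a degree-3 polynomial gives g(m) = -m³ + 4m² + 3m - 4.
Then g(8) = -236.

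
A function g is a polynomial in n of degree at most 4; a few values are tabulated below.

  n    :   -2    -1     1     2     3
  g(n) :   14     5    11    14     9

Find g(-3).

39

Write g(n) = an^4 + bn³ + cn² + dn + e; the 5 given values yield a linear system in the 5 coefficients.
Solving, the leading coefficient vanishes, and g(n) = -n³ + 2n² + 4n + 6.
Then g(-3) = 39.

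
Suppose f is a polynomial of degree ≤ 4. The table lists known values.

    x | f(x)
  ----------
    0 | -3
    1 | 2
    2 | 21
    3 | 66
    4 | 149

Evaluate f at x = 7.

746

First differences: 5, 19, 45, 83. Second differences: 14, 26, 38. Third differences: 12, 12.
Level-3 differences are constant, so f has degree 3.
Fitting a degree-3 polynomial gives f(x) = 2x³ + x² + 2x - 3.
Then f(7) = 746.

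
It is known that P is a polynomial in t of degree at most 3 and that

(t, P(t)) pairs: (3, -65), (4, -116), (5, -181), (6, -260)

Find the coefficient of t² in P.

-7

First differences: -51, -65, -79. Second differences: -14, -14.
Level-2 differences are constant, so P has degree 2.
Fitting a degree-2 polynomial gives P(t) = -7t² - 2t + 4.
The coefficient of t² is -7.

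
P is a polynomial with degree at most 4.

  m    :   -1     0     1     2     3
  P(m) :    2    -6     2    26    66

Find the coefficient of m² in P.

8

First differences: -8, 8, 24, 40. Second differences: 16, 16, 16.
Level-2 differences are constant, so P has degree 2.
Fitting a degree-2 polynomial gives P(m) = 8m² - 6.
The coefficient of m² is 8.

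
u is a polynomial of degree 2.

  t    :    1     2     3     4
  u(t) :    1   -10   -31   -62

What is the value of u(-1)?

-7

First differences: -11, -21, -31. Second differences: -10, -10.
Level-2 differences are constant, so u has degree 2.
Fitting a degree-2 polynomial gives u(t) = -5t² + 4t + 2.
Then u(-1) = -7.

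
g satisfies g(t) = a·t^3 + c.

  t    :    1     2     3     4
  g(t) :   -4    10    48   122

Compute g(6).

From g(1) = -4 and g(2) = 10: 1a + c = -4 and 8a + c = 10.
Subtracting: 7a = 14, so a = 2; then c = -4 − 2·1 = -6.
So g(t) = 2t³ − 6, and g(6) = 426.

426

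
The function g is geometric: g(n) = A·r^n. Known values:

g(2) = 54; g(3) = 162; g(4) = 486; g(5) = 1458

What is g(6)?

Consecutive ratio: 162/54 = 3, and 486/162 = 3, so r = 3.
Then A·3^2 = 54 gives A = 6, and g(n) = 6·3^n.
g(6) = 6·3^6 = 4374.

4374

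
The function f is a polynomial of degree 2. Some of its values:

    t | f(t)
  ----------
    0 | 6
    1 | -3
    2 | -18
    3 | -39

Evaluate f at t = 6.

-138

First differences: -9, -15, -21. Second differences: -6, -6.
Level-2 differences are constant, so f has degree 2.
Fitting a degree-2 polynomial gives f(t) = -3t² - 6t + 6.
Then f(6) = -138.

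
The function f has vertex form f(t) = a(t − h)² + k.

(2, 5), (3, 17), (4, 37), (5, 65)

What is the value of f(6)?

First differences 12, 20, 28; second difference 8 = 2a, so a = 4.
Expanding, the t-coefficient is −2ah = -8h; matching it to the data gives h = 1, and then k = 1.
So f(t) = 4(t − 1)² + 1.
f(6) = 4·5² + 1 = 101.

101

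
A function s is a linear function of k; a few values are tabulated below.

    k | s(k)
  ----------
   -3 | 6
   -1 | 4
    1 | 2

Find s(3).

Write s(k) = ak + b; the 3 given values yield a linear system in the 2 coefficients.
Solving, s(k) = -k + 3.
Then s(3) = 0.

0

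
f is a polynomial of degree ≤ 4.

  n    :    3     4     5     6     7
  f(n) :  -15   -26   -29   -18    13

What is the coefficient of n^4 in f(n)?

First differences: -11, -3, 11, 31. Second differences: 8, 14, 20. Third differences: 6, 6.
Level-3 differences are constant, so f has degree 3.
Fitting a degree-3 polynomial gives f(n) = n³ - 8n² + 8n + 6.
The coefficient of n^4 is 0.

0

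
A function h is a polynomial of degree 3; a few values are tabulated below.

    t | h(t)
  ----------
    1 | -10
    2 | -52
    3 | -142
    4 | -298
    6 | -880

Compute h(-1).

Write h(t) = at³ + bt² + ct + d; the 5 given values yield a linear system in the 4 coefficients.
Solving, h(t) = -3t³ - 6t² - 3t + 2.
Then h(-1) = 2.

2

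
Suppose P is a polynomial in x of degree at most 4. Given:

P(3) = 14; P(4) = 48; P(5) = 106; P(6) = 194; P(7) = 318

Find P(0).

Write P(x) = ax^4 + bx³ + cx² + dx + e; the 5 given values yield a linear system in the 5 coefficients.
Solving, the leading coefficient vanishes, and P(x) = x³ - 3x - 4.
Then P(0) = -4.

-4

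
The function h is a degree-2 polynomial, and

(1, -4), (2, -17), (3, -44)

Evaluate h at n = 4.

Write h(n) = an² + bn + c; the 3 given values yield a linear system in the 3 coefficients.
Solving, h(n) = -7n² + 8n - 5.
Then h(4) = -85.

-85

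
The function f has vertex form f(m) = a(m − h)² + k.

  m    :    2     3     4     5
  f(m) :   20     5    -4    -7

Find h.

5

First differences -15, -9, -3; second difference 6 = 2a, so a = 3.
Expanding, the m-coefficient is −2ah = -6h; matching it to the data gives h = 5, and then k = -7.
So f(m) = 3(m − 5)² − 7.
Hence h = 5.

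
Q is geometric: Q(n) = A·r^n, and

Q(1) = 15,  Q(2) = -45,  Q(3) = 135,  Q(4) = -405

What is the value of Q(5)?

1215

Consecutive ratio: -45/15 = -3, and 135/(-45) = -3, so r = -3.
Then A·(-3)^1 = 15 gives A = -5, and Q(n) = -5·(-3)^n.
Q(5) = -5·(-3)^5 = 1215.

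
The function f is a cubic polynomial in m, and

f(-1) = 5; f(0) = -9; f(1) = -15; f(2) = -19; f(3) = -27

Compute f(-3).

81

Write f(m) = am³ + bm² + cm + d; the 5 given values yield a linear system in the 4 coefficients.
Solving, f(m) = -m³ + 4m² - 9m - 9.
Then f(-3) = 81.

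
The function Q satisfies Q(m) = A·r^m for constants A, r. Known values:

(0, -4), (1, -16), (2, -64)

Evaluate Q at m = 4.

Consecutive ratio: -16/(-4) = 4, and -64/(-16) = 4, so r = 4.
Then A·4^0 = -4 gives A = -4, and Q(m) = -4·4^m.
Q(4) = -4·4^4 = -1024.

-1024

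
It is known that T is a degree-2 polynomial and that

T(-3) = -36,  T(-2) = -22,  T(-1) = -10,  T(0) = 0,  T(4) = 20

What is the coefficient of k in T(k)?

9

Write T(k) = ak² + bk + c; the 5 given values yield a linear system in the 3 coefficients.
Solving, T(k) = -k² + 9k.
The coefficient of k is 9.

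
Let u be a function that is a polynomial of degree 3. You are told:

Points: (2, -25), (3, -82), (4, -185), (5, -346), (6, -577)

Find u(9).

First differences: -57, -103, -161, -231. Second differences: -46, -58, -70. Third differences: -12, -12.
Level-3 differences are constant, so u has degree 3.
Fitting a degree-3 polynomial gives u(m) = -2m³ - 5m² + 6m - 1.
Then u(9) = -1810.

-1810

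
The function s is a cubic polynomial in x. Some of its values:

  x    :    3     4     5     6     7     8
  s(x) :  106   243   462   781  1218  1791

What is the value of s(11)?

Write s(x) = ax³ + bx² + cx + d; the 6 given values yield a linear system in the 4 coefficients.
Solving, s(x) = 3x³ + 5x² - 9x + 7.
Then s(11) = 4506.

4506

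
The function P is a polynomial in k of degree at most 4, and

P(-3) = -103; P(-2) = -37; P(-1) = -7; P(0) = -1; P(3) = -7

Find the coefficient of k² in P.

Write P(k) = ak^4 + bk³ + ck² + dk + e; the 5 given values yield a linear system in the 5 coefficients.
Solving, the leading coefficient vanishes, and P(k) = 2k³ - 6k² - 2k - 1.
The coefficient of k² is -6.

-6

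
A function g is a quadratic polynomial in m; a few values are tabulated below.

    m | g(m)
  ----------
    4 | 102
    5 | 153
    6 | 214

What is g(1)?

Write g(m) = am² + bm + c; the 3 given values yield a linear system in the 3 coefficients.
Solving, g(m) = 5m² + 6m - 2.
Then g(1) = 9.

9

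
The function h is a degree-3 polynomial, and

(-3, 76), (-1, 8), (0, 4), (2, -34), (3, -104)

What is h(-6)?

Write h(x) = ax³ + bx² + cx + d; the 5 given values yield a linear system in the 4 coefficients.
Solving, h(x) = -3x³ - 2x² - 3x + 4.
Then h(-6) = 598.

598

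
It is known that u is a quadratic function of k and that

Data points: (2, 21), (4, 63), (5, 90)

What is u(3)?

40

Write u(k) = ak² + bk + c; the 3 given values yield a linear system in the 3 coefficients.
Solving, u(k) = 2k² + 9k - 5.
Then u(3) = 40.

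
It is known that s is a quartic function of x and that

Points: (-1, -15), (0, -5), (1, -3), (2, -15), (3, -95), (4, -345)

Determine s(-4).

Write s(x) = ax^4 + bx³ + cx² + dx + e; the 6 given values yield a linear system in the 5 coefficients.
Solving, s(x) = -2x^4 + 3x³ - 2x² + 3x - 5.
Then s(-4) = -753.

-753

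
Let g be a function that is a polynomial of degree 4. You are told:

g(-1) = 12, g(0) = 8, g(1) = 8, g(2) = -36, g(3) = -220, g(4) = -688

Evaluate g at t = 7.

-5956

First differences: -4, 0, -44, -184, -468. Second differences: 4, -44, -140, -284. Third differences: -48, -96, -144. Fourth differences: -48, -48.
Level-4 differences are constant, so g has degree 4.
Fitting a degree-4 polynomial gives g(t) = -2t^4 - 4t³ + 4t² + 2t + 8.
Then g(7) = -5956.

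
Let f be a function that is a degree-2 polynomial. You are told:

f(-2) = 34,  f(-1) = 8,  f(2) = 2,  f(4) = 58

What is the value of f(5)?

Write f(t) = at² + bt + c; the 4 given values yield a linear system in the 3 coefficients.
Solving, f(t) = 6t² - 8t - 6.
Then f(5) = 104.

104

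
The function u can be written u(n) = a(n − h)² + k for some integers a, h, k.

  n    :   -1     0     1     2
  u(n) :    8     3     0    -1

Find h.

First differences -5, -3, -1; second difference 2 = 2a, so a = 1.
Expanding, the n-coefficient is −2ah = -2h; matching it to the data gives h = 2, and then k = -1.
So u(n) = 1(n − 2)² − 1.
Hence h = 2.

2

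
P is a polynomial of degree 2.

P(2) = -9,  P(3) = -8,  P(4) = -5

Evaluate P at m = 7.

Write P(m) = am² + bm + c; the 3 given values yield a linear system in the 3 coefficients.
Solving, P(m) = m² - 4m - 5.
Then P(7) = 16.

16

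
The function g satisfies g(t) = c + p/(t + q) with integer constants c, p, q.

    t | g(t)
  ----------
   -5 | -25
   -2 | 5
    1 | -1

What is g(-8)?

-10

(g(t) − c)(t + q) = p for each data point; the three points give a linear system in c and q, then p follows.
Solving: c = -5, q = 4, p = 20, so g(t) = -5 + 20/(t + 4).
Then g(-8) = -5 + 20/(-4) = -10.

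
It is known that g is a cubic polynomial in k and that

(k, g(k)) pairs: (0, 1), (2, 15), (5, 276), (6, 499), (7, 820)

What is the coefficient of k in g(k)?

5

Write g(k) = ak³ + bk² + ck + d; the 5 given values yield a linear system in the 4 coefficients.
Solving, g(k) = 3k³ - 5k² + 5k + 1.
The coefficient of k is 5.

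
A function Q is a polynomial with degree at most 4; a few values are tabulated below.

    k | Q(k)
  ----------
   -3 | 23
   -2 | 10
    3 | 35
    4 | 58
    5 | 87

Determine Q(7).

Write Q(k) = ak^4 + bk³ + ck² + dk + e; the 5 given values yield a linear system in the 5 coefficients.
Solving, the top 2 coefficients vanish, and Q(k) = 3k² + 2k + 2.
Then Q(7) = 163.

163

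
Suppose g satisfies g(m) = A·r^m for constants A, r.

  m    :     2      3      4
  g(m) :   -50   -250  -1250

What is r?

Consecutive ratio: -250/(-50) = 5, and -1250/(-250) = 5, so r = 5.
Then A·5^2 = -50 gives A = -2, and g(m) = -2·5^m.

5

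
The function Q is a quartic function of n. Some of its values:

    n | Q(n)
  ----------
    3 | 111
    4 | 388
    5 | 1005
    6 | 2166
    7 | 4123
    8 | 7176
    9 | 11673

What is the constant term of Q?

0

First differences: 277, 617, 1161, 1957, 3053, 4497. Second differences: 340, 544, 796, 1096, 1444. Third differences: 204, 252, 300, 348. Fourth differences: 48, 48, 48.
Level-4 differences are constant, so Q has degree 4.
Fitting a degree-4 polynomial gives Q(n) = 2n^4 - 2n³ + n.
The constant term is Q(0) = 0.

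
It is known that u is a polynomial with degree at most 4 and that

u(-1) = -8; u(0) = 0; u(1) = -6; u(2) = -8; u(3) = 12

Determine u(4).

First differences: 8, -6, -2, 20. Second differences: -14, 4, 22. Third differences: 18, 18.
Level-3 differences are constant, so u has degree 3.
Fitting a degree-3 polynomial gives u(n) = 3n³ - 7n² - 2n.
Then u(4) = 72.

72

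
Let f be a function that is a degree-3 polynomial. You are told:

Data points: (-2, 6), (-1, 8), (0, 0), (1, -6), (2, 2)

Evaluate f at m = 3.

First differences: 2, -8, -6, 8. Second differences: -10, 2, 14. Third differences: 12, 12.
Level-3 differences are constant, so f has degree 3.
Fitting a degree-3 polynomial gives f(m) = 2m³ + m² - 9m.
Then f(3) = 36.

36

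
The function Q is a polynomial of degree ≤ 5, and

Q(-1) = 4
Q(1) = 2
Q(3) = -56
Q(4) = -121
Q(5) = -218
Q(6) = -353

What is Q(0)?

Write Q(x) = ax^5 + bx^4 + cx³ + dx² + ex + p; the 6 given values yield a linear system in the 6 coefficients.
Solving, the top 2 coefficients vanish, and Q(x) = -x³ - 4x² + 7.
The constant term is Q(0) = 7.

7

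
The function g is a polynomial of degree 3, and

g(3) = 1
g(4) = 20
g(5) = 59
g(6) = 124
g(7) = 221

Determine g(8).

356

First differences: 19, 39, 65, 97. Second differences: 20, 26, 32. Third differences: 6, 6.
Level-3 differences are constant, so g has degree 3.
Fitting a degree-3 polynomial gives g(k) = k³ - 2k² - 4k + 4.
Then g(8) = 356.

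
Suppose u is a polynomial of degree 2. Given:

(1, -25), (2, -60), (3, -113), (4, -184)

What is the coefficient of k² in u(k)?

-9

First differences: -35, -53, -71. Second differences: -18, -18.
Level-2 differences are constant, so u has degree 2.
Fitting a degree-2 polynomial gives u(k) = -9k² - 8k - 8.
The coefficient of k² is -9.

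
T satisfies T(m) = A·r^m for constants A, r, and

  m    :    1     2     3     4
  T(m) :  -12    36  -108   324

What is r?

Consecutive ratio: 36/(-12) = -3, and -108/36 = -3, so r = -3.
Then A·(-3)^1 = -12 gives A = 4, and T(m) = 4·(-3)^m.

-3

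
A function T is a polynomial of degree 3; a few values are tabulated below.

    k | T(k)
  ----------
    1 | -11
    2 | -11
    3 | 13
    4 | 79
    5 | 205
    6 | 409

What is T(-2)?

Write T(k) = ak³ + bk² + ck + d; the 6 given values yield a linear system in the 4 coefficients.
Solving, T(k) = 3k³ - 6k² - 3k - 5.
Then T(-2) = -47.

-47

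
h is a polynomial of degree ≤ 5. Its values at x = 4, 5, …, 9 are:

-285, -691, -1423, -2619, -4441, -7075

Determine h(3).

-91

First differences: -406, -732, -1196, -1822, -2634. Second differences: -326, -464, -626, -812. Third differences: -138, -162, -186. Fourth differences: -24, -24.
Level-4 differences are constant, so h has degree 4.
Fitting a degree-4 polynomial gives h(x) = -x^4 - x³ + 3x² - 3x - 1.
Then h(3) = -91.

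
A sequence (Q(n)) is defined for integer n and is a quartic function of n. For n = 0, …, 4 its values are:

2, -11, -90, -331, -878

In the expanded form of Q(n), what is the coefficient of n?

0

Write Q(n) = an^4 + bn³ + cn² + dn + e; the 5 given values yield a linear system in the 5 coefficients.
Solving, Q(n) = -2n^4 - 4n³ - 7n² + 2.
The coefficient of n is 0.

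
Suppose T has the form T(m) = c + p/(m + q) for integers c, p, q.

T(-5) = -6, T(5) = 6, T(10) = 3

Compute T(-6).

(T(m) − c)(m + q) = p for each data point; the three points give a linear system in c and q, then p follows.
Solving: c = 0, q = 0, p = 30, so T(m) = 30/(m + 0).
Then T(-6) = 0 + 30/(-6) = -5.

-5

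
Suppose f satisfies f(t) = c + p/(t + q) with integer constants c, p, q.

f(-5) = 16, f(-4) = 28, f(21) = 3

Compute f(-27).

5

(f(t) − c)(t + q) = p for each data point; the three points give a linear system in c and q, then p follows.
Solving: c = 4, q = 3, p = -24, so f(t) = 4 − 24/(t + 3).
Then f(-27) = 4 − 24/(-24) = 5.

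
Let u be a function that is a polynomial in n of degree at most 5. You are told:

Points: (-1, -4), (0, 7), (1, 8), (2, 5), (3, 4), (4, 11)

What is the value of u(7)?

First differences: 11, 1, -3, -1, 7. Second differences: -10, -4, 2, 8. Third differences: 6, 6, 6.
Level-3 differences are constant, so u has degree 3.
Fitting a degree-3 polynomial gives u(n) = n³ - 5n² + 5n + 7.
Then u(7) = 140.

140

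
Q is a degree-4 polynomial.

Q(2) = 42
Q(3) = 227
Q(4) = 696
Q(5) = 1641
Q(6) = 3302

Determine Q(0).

-4

Write Q(t) = at^4 + bt³ + ct² + dt + e; the 5 given values yield a linear system in the 5 coefficients.
Solving, Q(t) = 2t^4 + 4t³ - 4t² - t - 4.
Then Q(0) = -4.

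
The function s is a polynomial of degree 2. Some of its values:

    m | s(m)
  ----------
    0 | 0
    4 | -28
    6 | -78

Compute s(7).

-112

Write s(m) = am² + bm + c; the 3 given values yield a linear system in the 3 coefficients.
Solving, s(m) = -3m² + 5m.
Then s(7) = -112.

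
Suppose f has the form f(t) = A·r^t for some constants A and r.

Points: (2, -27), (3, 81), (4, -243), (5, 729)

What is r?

Consecutive ratio: 81/(-27) = -3, and -243/81 = -3, so r = -3.
Then A·(-3)^2 = -27 gives A = -3, and f(t) = -3·(-3)^t.

-3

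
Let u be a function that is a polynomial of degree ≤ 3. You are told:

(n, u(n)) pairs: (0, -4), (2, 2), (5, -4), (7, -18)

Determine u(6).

Write u(n) = an³ + bn² + cn + d; the 4 given values yield a linear system in the 4 coefficients.
Solving, the leading coefficient vanishes, and u(n) = -n² + 5n - 4.
Then u(6) = -10.

-10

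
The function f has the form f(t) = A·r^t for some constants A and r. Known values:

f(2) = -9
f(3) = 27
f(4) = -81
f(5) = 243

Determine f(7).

Consecutive ratio: 27/(-9) = -3, and -81/27 = -3, so r = -3.
Then A·(-3)^2 = -9 gives A = -1, and f(t) = -1·(-3)^t.
f(7) = -1·(-3)^7 = 2187.

2187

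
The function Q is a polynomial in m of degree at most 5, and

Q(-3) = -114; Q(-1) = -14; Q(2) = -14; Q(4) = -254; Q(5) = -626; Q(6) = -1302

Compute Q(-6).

-1374

Write Q(m) = am^5 + bm^4 + cm³ + dm² + em + p; the 6 given values yield a linear system in the 6 coefficients.
Solving, the leading coefficient vanishes, and Q(m) = -m^4 - m² + 6m - 6.
Then Q(-6) = -1374.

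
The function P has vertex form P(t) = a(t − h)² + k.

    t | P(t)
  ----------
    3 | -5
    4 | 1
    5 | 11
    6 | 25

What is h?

First differences 6, 10, 14; second difference 4 = 2a, so a = 2.
Expanding, the t-coefficient is −2ah = -4h; matching it to the data gives h = 2, and then k = -7.
So P(t) = 2(t − 2)² − 7.
Hence h = 2.

2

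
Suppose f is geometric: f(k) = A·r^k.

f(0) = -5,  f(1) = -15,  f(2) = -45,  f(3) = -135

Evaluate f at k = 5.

-1215

Consecutive ratio: -15/(-5) = 3, and -45/(-15) = 3, so r = 3.
Then A·3^0 = -5 gives A = -5, and f(k) = -5·3^k.
f(5) = -5·3^5 = -1215.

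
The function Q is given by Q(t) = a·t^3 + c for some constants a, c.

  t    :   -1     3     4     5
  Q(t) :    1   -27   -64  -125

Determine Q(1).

-1

From Q(-1) = 1 and Q(3) = -27: -1a + c = 1 and 27a + c = -27.
Subtracting: 28a = -28, so a = -1; then c = 1 − (-1)·(-1) = 0.
So Q(t) = -1t³ + 0, and Q(1) = -1.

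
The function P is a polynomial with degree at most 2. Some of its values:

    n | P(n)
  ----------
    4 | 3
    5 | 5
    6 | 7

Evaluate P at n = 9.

Write P(n) = an² + bn + c; the 3 given values yield a linear system in the 3 coefficients.
Solving, the leading coefficient vanishes, and P(n) = 2n - 5.
Then P(9) = 13.

13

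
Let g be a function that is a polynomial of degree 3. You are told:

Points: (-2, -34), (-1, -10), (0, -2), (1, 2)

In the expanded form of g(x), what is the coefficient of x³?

Write g(x) = ax³ + bx² + cx + d; the 4 given values yield a linear system in the 4 coefficients.
Solving, g(x) = 2x³ - 2x² + 4x - 2.
The coefficient of x³ is 2.

2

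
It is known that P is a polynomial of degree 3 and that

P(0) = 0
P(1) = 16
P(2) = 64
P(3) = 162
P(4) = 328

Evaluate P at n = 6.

936

First differences: 16, 48, 98, 166. Second differences: 32, 50, 68. Third differences: 18, 18.
Level-3 differences are constant, so P has degree 3.
Fitting a degree-3 polynomial gives P(n) = 3n³ + 7n² + 6n.
Then P(6) = 936.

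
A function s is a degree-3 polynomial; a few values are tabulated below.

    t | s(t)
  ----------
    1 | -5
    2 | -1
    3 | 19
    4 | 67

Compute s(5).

Write s(t) = at³ + bt² + ct + d; the 4 given values yield a linear system in the 4 coefficients.
Solving, s(t) = 2t³ - 4t² + 2t - 5.
Then s(5) = 155.

155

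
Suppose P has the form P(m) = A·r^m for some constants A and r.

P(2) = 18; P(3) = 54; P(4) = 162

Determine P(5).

Consecutive ratio: 54/18 = 3, and 162/54 = 3, so r = 3.
Then A·3^2 = 18 gives A = 2, and P(m) = 2·3^m.
P(5) = 2·3^5 = 486.

486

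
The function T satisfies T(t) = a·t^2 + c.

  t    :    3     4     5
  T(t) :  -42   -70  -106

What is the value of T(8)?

-262

From T(3) = -42 and T(4) = -70: 9a + c = -42 and 16a + c = -70.
Subtracting: 7a = -28, so a = -4; then c = -42 − (-4)·9 = -6.
So T(t) = -4t² − 6, and T(8) = -262.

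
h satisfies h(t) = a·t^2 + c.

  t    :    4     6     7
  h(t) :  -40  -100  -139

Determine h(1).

From h(4) = -40 and h(6) = -100: 16a + c = -40 and 36a + c = -100.
Subtracting: 20a = -60, so a = -3; then c = -40 − (-3)·16 = 8.
So h(t) = -3t² + 8, and h(1) = 5.

5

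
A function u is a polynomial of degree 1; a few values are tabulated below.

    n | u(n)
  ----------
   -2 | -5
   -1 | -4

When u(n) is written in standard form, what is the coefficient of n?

1

Write u(n) = an + b; the 2 given values yield a linear system in the 2 coefficients.
Solving, u(n) = n - 3.
The coefficient of n is 1.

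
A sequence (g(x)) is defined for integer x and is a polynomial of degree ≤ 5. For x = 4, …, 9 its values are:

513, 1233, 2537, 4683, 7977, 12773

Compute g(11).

First differences: 720, 1304, 2146, 3294, 4796. Second differences: 584, 842, 1148, 1502. Third differences: 258, 306, 354. Fourth differences: 48, 48.
Level-4 differences are constant, so g has degree 4.
Fitting a degree-4 polynomial gives g(x) = 2x^4 - x³ + 5x² - 2x - 7.
Then g(11) = 28527.

28527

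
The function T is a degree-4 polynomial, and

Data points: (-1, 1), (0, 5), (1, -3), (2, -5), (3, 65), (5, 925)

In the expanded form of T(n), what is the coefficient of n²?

Write T(n) = an^4 + bn³ + cn² + dn + e; the 6 given values yield a linear system in the 5 coefficients.
Solving, T(n) = 2n^4 - n³ - 8n² - n + 5.
The coefficient of n² is -8.

-8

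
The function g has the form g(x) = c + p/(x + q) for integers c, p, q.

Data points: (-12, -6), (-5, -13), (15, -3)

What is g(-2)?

(g(x) − c)(x + q) = p for each data point; the three points give a linear system in c and q, then p follows.
Solving: c = -4, q = 3, p = 18, so g(x) = -4 + 18/(x + 3).
Then g(-2) = -4 + 18/1 = 14.

14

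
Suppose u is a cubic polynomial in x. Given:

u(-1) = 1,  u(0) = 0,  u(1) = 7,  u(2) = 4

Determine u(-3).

99

Write u(x) = ax³ + bx² + cx + d; the 4 given values yield a linear system in the 4 coefficients.
Solving, u(x) = -3x³ + 4x² + 6x.
Then u(-3) = 99.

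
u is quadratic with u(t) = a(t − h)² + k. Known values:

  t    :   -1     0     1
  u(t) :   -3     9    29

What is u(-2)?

-7

First differences 12, 20; second difference 8 = 2a, so a = 4.
Expanding, the t-coefficient is −2ah = -8h; matching it to the data gives h = -2, and then k = -7.
So u(t) = 4(t + 2)² − 7.
u(-2) = 4·0² − 7 = -7.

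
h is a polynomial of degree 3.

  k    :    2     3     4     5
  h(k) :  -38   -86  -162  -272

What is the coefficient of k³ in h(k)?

-1

Write h(k) = ak³ + bk² + ck + d; the 4 given values yield a linear system in the 4 coefficients.
Solving, h(k) = -k³ - 5k² - 4k - 2.
The coefficient of k³ is -1.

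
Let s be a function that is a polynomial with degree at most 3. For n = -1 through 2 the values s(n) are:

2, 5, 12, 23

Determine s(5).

Write s(n) = an³ + bn² + cn + d; the 4 given values yield a linear system in the 4 coefficients.
Solving, the leading coefficient vanishes, and s(n) = 2n² + 5n + 5.
Then s(5) = 80.

80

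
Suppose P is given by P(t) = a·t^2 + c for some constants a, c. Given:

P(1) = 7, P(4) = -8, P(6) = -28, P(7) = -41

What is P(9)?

-73

From P(1) = 7 and P(4) = -8: 1a + c = 7 and 16a + c = -8.
Subtracting: 15a = -15, so a = -1; then c = 7 − (-1)·1 = 8.
So P(t) = -1t² + 8, and P(9) = -73.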